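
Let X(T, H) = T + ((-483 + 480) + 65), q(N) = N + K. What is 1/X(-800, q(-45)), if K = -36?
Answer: -1/738 ≈ -0.0013550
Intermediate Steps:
q(N) = -36 + N (q(N) = N - 36 = -36 + N)
X(T, H) = 62 + T (X(T, H) = T + (-3 + 65) = T + 62 = 62 + T)
1/X(-800, q(-45)) = 1/(62 - 800) = 1/(-738) = -1/738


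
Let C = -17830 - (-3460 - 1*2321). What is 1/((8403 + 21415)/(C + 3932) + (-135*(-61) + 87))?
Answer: 8117/67519856 ≈ 0.00012022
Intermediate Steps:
C = -12049 (C = -17830 - (-3460 - 2321) = -17830 - 1*(-5781) = -17830 + 5781 = -12049)
1/((8403 + 21415)/(C + 3932) + (-135*(-61) + 87)) = 1/((8403 + 21415)/(-12049 + 3932) + (-135*(-61) + 87)) = 1/(29818/(-8117) + (8235 + 87)) = 1/(29818*(-1/8117) + 8322) = 1/(-29818/8117 + 8322) = 1/(67519856/8117) = 8117/67519856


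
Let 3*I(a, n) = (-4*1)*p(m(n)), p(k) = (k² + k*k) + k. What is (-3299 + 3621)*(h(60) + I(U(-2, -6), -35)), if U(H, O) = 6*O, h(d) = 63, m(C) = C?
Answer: -1016554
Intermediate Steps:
p(k) = k + 2*k² (p(k) = (k² + k²) + k = 2*k² + k = k + 2*k²)
I(a, n) = -4*n*(1 + 2*n)/3 (I(a, n) = ((-4*1)*(n*(1 + 2*n)))/3 = (-4*n*(1 + 2*n))/3 = -4*n*(1 + 2*n)/3)
(-3299 + 3621)*(h(60) + I(U(-2, -6), -35)) = (-3299 + 3621)*(63 - 4/3*(-35)*(1 + 2*(-35))) = 322*(63 - 4/3*(-35)*(1 - 70)) = 322*(63 - 4/3*(-35)*(-69)) = 322*(63 - 3220) = 322*(-3157) = -1016554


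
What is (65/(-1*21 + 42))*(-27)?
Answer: -585/7 ≈ -83.571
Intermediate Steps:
(65/(-1*21 + 42))*(-27) = (65/(-21 + 42))*(-27) = (65/21)*(-27) = -585/7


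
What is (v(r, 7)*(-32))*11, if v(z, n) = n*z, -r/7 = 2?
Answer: 34496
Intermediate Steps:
r = -14 (r = -7*2 = -14)
(v(r, 7)*(-32))*11 = ((7*(-14))*(-32))*11 = -98*(-32)*11 = 3136*11 = 34496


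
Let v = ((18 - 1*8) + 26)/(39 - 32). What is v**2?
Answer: 1296/49 ≈ 26.449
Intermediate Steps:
v = 36/7 (v = ((18 - 8) + 26)/7 = (10 + 26)*(1/7) = 36*(1/7) = 36/7 ≈ 5.1429)
v**2 = (36/7)**2 = 1296/49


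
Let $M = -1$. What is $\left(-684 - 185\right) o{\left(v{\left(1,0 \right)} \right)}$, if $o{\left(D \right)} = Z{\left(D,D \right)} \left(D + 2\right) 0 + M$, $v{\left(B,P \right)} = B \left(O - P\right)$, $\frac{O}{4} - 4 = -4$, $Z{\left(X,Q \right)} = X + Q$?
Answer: $869$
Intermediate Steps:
$Z{\left(X,Q \right)} = Q + X$
$O = 0$ ($O = 16 + 4 \left(-4\right) = 16 - 16 = 0$)
$v{\left(B,P \right)} = - B P$ ($v{\left(B,P \right)} = B \left(0 - P\right) = B \left(- P\right) = - B P$)
$o{\left(D \right)} = -1$ ($o{\left(D \right)} = \left(D + D\right) \left(D + 2\right) 0 - 1 = 2 D \left(2 + D\right) 0 - 1 = 0 - 1 = -1$)
$\left(-684 - 185\right) o{\left(v{\left(1,0 \right)} \right)} = \left(-684 - 185\right) \left(-1\right) = \left(-869\right) \left(-1\right) = 869$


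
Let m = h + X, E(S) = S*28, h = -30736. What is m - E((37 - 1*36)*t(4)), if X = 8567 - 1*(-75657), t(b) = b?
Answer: 53376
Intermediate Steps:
X = 84224 (X = 8567 + 75657 = 84224)
E(S) = 28*S
m = 53488 (m = -30736 + 84224 = 53488)
m - E((37 - 1*36)*t(4)) = 53488 - 28*(37 - 1*36)*4 = 53488 - 28*(37 - 36)*4 = 53488 - 28*1*4 = 53488 - 28*4 = 53488 - 1*112 = 53488 - 112 = 53376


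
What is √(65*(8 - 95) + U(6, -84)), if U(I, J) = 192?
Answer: 3*I*√607 ≈ 73.912*I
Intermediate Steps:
√(65*(8 - 95) + U(6, -84)) = √(65*(8 - 95) + 192) = √(65*(-87) + 192) = √(-5655 + 192) = √(-5463) = 3*I*√607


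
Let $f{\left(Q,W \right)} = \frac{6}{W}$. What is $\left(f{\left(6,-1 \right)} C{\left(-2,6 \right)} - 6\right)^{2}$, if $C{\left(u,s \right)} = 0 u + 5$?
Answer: $1296$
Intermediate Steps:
$C{\left(u,s \right)} = 5$ ($C{\left(u,s \right)} = 0 + 5 = 5$)
$\left(f{\left(6,-1 \right)} C{\left(-2,6 \right)} - 6\right)^{2} = \left(\frac{6}{-1} \cdot 5 - 6\right)^{2} = \left(6 \left(-1\right) 5 - 6\right)^{2} = \left(\left(-6\right) 5 - 6\right)^{2} = \left(-30 - 6\right)^{2} = \left(-36\right)^{2} = 1296$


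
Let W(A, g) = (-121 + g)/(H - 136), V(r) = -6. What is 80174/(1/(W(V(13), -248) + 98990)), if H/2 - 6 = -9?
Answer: 563500914563/71 ≈ 7.9366e+9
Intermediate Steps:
H = -6 (H = 12 + 2*(-9) = 12 - 18 = -6)
W(A, g) = 121/142 - g/142 (W(A, g) = (-121 + g)/(-6 - 136) = (-121 + g)/(-142) = (-121 + g)*(-1/142) = 121/142 - g/142)
80174/(1/(W(V(13), -248) + 98990)) = 80174/(1/((121/142 - 1/142*(-248)) + 98990)) = 80174/(1/((121/142 + 124/71) + 98990)) = 80174/(1/(369/142 + 98990)) = 80174/(1/(14056949/142)) = 80174/(142/14056949) = 80174*(14056949/142) = 563500914563/71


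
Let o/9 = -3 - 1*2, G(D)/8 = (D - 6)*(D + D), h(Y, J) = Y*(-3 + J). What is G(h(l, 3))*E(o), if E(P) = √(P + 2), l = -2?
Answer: 0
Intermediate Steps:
G(D) = 16*D*(-6 + D) (G(D) = 8*((D - 6)*(D + D)) = 8*((-6 + D)*(2*D)) = 8*(2*D*(-6 + D)) = 16*D*(-6 + D))
o = -45 (o = 9*(-3 - 1*2) = 9*(-3 - 2) = 9*(-5) = -45)
E(P) = √(2 + P)
G(h(l, 3))*E(o) = (16*(-2*(-3 + 3))*(-6 - 2*(-3 + 3)))*√(2 - 45) = (16*(-2*0)*(-6 - 2*0))*√(-43) = (16*0*(-6 + 0))*(I*√43) = (16*0*(-6))*(I*√43) = 0*(I*√43) = 0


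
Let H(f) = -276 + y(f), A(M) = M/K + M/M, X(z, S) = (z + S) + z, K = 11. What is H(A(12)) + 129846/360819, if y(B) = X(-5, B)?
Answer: -375136477/1323003 ≈ -283.55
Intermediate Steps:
X(z, S) = S + 2*z (X(z, S) = (S + z) + z = S + 2*z)
y(B) = -10 + B (y(B) = B + 2*(-5) = B - 10 = -10 + B)
A(M) = 1 + M/11 (A(M) = M/11 + M/M = M*(1/11) + 1 = M/11 + 1 = 1 + M/11)
H(f) = -286 + f (H(f) = -276 + (-10 + f) = -286 + f)
H(A(12)) + 129846/360819 = (-286 + (1 + (1/11)*12)) + 129846/360819 = (-286 + (1 + 12/11)) + 129846*(1/360819) = (-286 + 23/11) + 43282/120273 = -3123/11 + 43282/120273 = -375136477/1323003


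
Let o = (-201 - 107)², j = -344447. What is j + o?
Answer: -249583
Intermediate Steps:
o = 94864 (o = (-308)² = 94864)
j + o = -344447 + 94864 = -249583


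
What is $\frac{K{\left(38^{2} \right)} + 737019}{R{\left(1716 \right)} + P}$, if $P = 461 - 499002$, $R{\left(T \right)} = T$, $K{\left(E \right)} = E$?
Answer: $- \frac{43439}{29225} \approx -1.4864$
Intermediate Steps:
$P = -498541$ ($P = 461 - 499002 = -498541$)
$\frac{K{\left(38^{2} \right)} + 737019}{R{\left(1716 \right)} + P} = \frac{38^{2} + 737019}{1716 - 498541} = \frac{1444 + 737019}{-496825} = 738463 \left(- \frac{1}{496825}\right) = - \frac{43439}{29225}$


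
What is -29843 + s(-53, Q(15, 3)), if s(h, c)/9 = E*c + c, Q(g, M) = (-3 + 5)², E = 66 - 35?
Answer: -28691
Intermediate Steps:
E = 31
Q(g, M) = 4 (Q(g, M) = 2² = 4)
s(h, c) = 288*c (s(h, c) = 9*(31*c + c) = 9*(32*c) = 288*c)
-29843 + s(-53, Q(15, 3)) = -29843 + 288*4 = -29843 + 1152 = -28691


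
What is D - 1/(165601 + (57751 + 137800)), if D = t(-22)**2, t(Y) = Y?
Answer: 174797567/361152 ≈ 484.00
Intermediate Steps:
D = 484 (D = (-22)**2 = 484)
D - 1/(165601 + (57751 + 137800)) = 484 - 1/(165601 + (57751 + 137800)) = 484 - 1/(165601 + 195551) = 484 - 1/361152 = 174797567/361152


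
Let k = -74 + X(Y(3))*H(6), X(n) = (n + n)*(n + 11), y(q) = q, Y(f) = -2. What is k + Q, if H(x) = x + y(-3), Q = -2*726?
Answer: -1634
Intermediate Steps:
Q = -1452
X(n) = 2*n*(11 + n) (X(n) = (2*n)*(11 + n) = 2*n*(11 + n))
H(x) = -3 + x (H(x) = x - 3 = -3 + x)
k = -182 (k = -74 + (2*(-2)*(11 - 2))*(-3 + 6) = -74 + (2*(-2)*9)*3 = -74 - 36*3 = -74 - 108 = -182)
k + Q = -182 - 1452 = -1634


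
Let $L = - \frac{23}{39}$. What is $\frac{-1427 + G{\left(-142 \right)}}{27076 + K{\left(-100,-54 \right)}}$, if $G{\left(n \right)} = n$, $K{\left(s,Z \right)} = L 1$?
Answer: $- \frac{61191}{1055941} \approx -0.057949$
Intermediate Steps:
$L = - \frac{23}{39}$ ($L = \left(-23\right) \frac{1}{39} = - \frac{23}{39} \approx -0.58974$)
$K{\left(s,Z \right)} = - \frac{23}{39}$ ($K{\left(s,Z \right)} = \left(- \frac{23}{39}\right) 1 = - \frac{23}{39}$)
$\frac{-1427 + G{\left(-142 \right)}}{27076 + K{\left(-100,-54 \right)}} = \frac{-1427 - 142}{27076 - \frac{23}{39}} = - \frac{1569}{\frac{1055941}{39}} = \left(-1569\right) \frac{39}{1055941} = - \frac{61191}{1055941}$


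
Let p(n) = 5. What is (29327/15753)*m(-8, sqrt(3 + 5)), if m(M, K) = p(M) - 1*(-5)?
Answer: 293270/15753 ≈ 18.617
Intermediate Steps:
m(M, K) = 10 (m(M, K) = 5 - 1*(-5) = 5 + 5 = 10)
(29327/15753)*m(-8, sqrt(3 + 5)) = (29327/15753)*10 = 293270/15753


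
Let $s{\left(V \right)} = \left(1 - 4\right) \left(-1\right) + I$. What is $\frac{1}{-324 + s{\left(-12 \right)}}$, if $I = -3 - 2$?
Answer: $- \frac{1}{326} \approx -0.0030675$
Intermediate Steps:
$I = -5$
$s{\left(V \right)} = -2$ ($s{\left(V \right)} = \left(1 - 4\right) \left(-1\right) - 5 = \left(-3\right) \left(-1\right) - 5 = 3 - 5 = -2$)
$\frac{1}{-324 + s{\left(-12 \right)}} = \frac{1}{-324 - 2} = \frac{1}{-326} = - \frac{1}{326}$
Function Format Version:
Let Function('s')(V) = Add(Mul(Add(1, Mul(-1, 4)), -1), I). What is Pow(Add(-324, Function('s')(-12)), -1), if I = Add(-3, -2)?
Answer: Rational(-1, 326) ≈ -0.0030675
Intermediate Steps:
I = -5
Function('s')(V) = -2 (Function('s')(V) = Add(Mul(Add(1, Mul(-1, 4)), -1), -5) = Add(Mul(Add(1, -4), -1), -5) = Add(Mul(-3, -1), -5) = Add(3, -5) = -2)
Pow(Add(-324, Function('s')(-12)), -1) = Pow(Add(-324, -2), -1) = Pow(-326, -1) = Rational(-1, 326)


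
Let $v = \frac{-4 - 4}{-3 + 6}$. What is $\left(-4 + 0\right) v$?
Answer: $\frac{32}{3} \approx 10.667$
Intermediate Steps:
$v = - \frac{8}{3} \approx -2.6667$
$\left(-4 + 0\right) v = \left(-4 + 0\right) \left(- \frac{8}{3}\right) = \left(-4\right) \left(- \frac{8}{3}\right) = \frac{32}{3}$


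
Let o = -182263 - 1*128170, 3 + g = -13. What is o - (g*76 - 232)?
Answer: -308985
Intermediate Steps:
g = -16 (g = -3 - 13 = -16)
o = -310433 (o = -182263 - 128170 = -310433)
o - (g*76 - 232) = -310433 - (-16*76 - 232) = -310433 - (-1216 - 232) = -310433 - 1*(-1448) = -310433 + 1448 = -308985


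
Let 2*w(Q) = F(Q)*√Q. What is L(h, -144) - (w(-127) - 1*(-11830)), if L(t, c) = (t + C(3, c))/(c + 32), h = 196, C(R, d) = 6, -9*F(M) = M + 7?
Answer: -662581/56 - 20*I*√127/3 ≈ -11832.0 - 75.13*I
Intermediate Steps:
F(M) = -7/9 - M/9 (F(M) = -(M + 7)/9 = -(7 + M)/9 = -7/9 - M/9)
w(Q) = √Q*(-7/9 - Q/9)/2 (w(Q) = ((-7/9 - Q/9)*√Q)/2 = (√Q*(-7/9 - Q/9))/2 = √Q*(-7/9 - Q/9)/2)
L(t, c) = (6 + t)/(32 + c) (L(t, c) = (t + 6)/(c + 32) = (6 + t)/(32 + c))
L(h, -144) - (w(-127) - 1*(-11830)) = (6 + 196)/(32 - 144) - (√(-127)*(-7 - 1*(-127))/18 - 1*(-11830)) = 202/(-112) - ((I*√127)*(-7 + 127)/18 + 11830) = -1/112*202 - ((1/18)*(I*√127)*120 + 11830) = -101/56 - (20*I*√127/3 + 11830) = -101/56 - (11830 + 20*I*√127/3) = -101/56 + (-11830 - 20*I*√127/3) = -662581/56 - 20*I*√127/3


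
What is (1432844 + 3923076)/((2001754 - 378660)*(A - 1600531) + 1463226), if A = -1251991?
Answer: -2677960/2314954939921 ≈ -1.1568e-6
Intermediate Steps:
(1432844 + 3923076)/((2001754 - 378660)*(A - 1600531) + 1463226) = (1432844 + 3923076)/((2001754 - 378660)*(-1251991 - 1600531) + 1463226) = 5355920/(1623094*(-2852522) + 1463226) = 5355920/(-4629911343068 + 1463226) = 5355920/(-4629909879842) = 5355920*(-1/4629909879842) = -2677960/2314954939921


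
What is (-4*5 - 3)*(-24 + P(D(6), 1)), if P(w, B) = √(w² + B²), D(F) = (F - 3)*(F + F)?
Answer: 552 - 23*√1297 ≈ -276.32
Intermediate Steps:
D(F) = 2*F*(-3 + F) (D(F) = (-3 + F)*(2*F) = 2*F*(-3 + F))
P(w, B) = √(B² + w²)
(-4*5 - 3)*(-24 + P(D(6), 1)) = (-4*5 - 3)*(-24 + √(1² + (2*6*(-3 + 6))²)) = (-20 - 3)*(-24 + √(1 + (2*6*3)²)) = -23*(-24 + √(1 + 36²)) = -23*(-24 + √(1 + 1296)) = -23*(-24 + √1297) = 552 - 23*√1297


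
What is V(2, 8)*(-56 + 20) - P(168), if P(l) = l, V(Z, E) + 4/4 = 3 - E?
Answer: 48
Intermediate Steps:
V(Z, E) = 2 - E (V(Z, E) = -1 + (3 - E) = 2 - E)
V(2, 8)*(-56 + 20) - P(168) = (2 - 1*8)*(-56 + 20) - 1*168 = (2 - 8)*(-36) - 168 = -6*(-36) - 168 = 216 - 168 = 48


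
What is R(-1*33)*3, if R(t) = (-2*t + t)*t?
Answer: -3267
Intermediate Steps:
R(t) = -t² (R(t) = (-t)*t = -t²)
R(-1*33)*3 = -(-1*33)²*3 = -1*(-33)²*3 = -1*1089*3 = -1089*3 = -3267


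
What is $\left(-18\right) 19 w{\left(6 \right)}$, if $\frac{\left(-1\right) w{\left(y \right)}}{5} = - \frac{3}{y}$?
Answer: $-855$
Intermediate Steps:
$w{\left(y \right)} = \frac{15}{y}$ ($w{\left(y \right)} = - 5 \left(- \frac{3}{y}\right) = \frac{15}{y}$)
$\left(-18\right) 19 w{\left(6 \right)} = \left(-18\right) 19 \cdot \frac{15}{6} = - 342 \cdot 15 \cdot \frac{1}{6} = \left(-342\right) \frac{5}{2} = -855$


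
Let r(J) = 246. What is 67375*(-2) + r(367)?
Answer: -134504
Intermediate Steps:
67375*(-2) + r(367) = 67375*(-2) + 246 = -134750 + 246 = -134504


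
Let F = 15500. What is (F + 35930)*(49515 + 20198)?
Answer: 3585339590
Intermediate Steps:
(F + 35930)*(49515 + 20198) = (15500 + 35930)*(49515 + 20198) = 51430*69713 = 3585339590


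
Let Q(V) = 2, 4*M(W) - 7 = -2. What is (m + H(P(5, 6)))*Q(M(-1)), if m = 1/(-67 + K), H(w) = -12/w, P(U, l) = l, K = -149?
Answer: -433/108 ≈ -4.0093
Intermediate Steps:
M(W) = 5/4 (M(W) = 7/4 + (1/4)*(-2) = 7/4 - 1/2 = 5/4)
m = -1/216 (m = 1/(-67 - 149) = 1/(-216) = -1/216 ≈ -0.0046296)
(m + H(P(5, 6)))*Q(M(-1)) = (-1/216 - 12/6)*2 = (-1/216 - 12*1/6)*2 = (-1/216 - 2)*2 = -433/216*2 = -433/108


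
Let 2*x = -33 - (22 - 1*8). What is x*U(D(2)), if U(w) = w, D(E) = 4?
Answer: -94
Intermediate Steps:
x = -47/2 (x = (-33 - (22 - 1*8))/2 = (-33 - (22 - 8))/2 = (-33 - 1*14)/2 = (-33 - 14)/2 = (1/2)*(-47) = -47/2 ≈ -23.500)
x*U(D(2)) = -47/2*4 = -94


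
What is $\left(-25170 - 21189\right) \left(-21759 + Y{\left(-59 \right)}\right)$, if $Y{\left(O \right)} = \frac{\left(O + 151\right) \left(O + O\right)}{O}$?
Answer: $1000195425$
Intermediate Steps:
$Y{\left(O \right)} = 302 + 2 O$ ($Y{\left(O \right)} = \frac{\left(151 + O\right) 2 O}{O} = \frac{2 O \left(151 + O\right)}{O} = 302 + 2 O$)
$\left(-25170 - 21189\right) \left(-21759 + Y{\left(-59 \right)}\right) = \left(-25170 - 21189\right) \left(-21759 + \left(302 + 2 \left(-59\right)\right)\right) = \left(-25170 - 21189\right) \left(-21759 + \left(302 - 118\right)\right) = \left(-25170 - 21189\right) \left(-21759 + 184\right) = \left(-46359\right) \left(-21575\right) = 1000195425$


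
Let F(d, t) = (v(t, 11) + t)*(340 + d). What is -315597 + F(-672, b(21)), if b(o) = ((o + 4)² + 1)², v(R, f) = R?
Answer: -260521261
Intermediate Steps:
b(o) = (1 + (4 + o)²)² (b(o) = ((4 + o)² + 1)² = (1 + (4 + o)²)²)
F(d, t) = 2*t*(340 + d) (F(d, t) = (t + t)*(340 + d) = (2*t)*(340 + d) = 2*t*(340 + d))
-315597 + F(-672, b(21)) = -315597 + 2*(1 + (4 + 21)²)²*(340 - 672) = -315597 + 2*(1 + 25²)²*(-332) = -315597 + 2*(1 + 625)²*(-332) = -315597 + 2*626²*(-332) = -315597 + 2*391876*(-332) = -315597 - 260205664 = -260521261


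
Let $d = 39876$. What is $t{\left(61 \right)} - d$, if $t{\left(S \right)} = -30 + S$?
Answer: $-39845$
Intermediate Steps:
$t{\left(61 \right)} - d = \left(-30 + 61\right) - 39876 = 31 - 39876 = -39845$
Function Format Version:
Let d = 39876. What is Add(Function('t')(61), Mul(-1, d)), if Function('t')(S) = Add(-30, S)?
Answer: -39845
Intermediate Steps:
Add(Function('t')(61), Mul(-1, d)) = Add(Add(-30, 61), Mul(-1, 39876)) = Add(31, -39876) = -39845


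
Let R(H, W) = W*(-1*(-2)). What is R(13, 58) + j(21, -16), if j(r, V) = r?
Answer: 137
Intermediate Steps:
R(H, W) = 2*W (R(H, W) = W*2 = 2*W)
R(13, 58) + j(21, -16) = 2*58 + 21 = 116 + 21 = 137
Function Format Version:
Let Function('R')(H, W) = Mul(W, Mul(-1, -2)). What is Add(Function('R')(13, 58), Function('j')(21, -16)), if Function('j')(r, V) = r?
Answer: 137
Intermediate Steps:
Function('R')(H, W) = Mul(2, W) (Function('R')(H, W) = Mul(W, 2) = Mul(2, W))
Add(Function('R')(13, 58), Function('j')(21, -16)) = Add(Mul(2, 58), 21) = Add(116, 21) = 137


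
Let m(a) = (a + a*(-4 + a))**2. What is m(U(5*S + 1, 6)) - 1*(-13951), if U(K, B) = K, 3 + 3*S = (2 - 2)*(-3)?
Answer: 14735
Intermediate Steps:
S = -1 (S = -1 + ((2 - 2)*(-3))/3 = -1 + (0*(-3))/3 = -1 + (1/3)*0 = -1 + 0 = -1)
m(U(5*S + 1, 6)) - 1*(-13951) = (5*(-1) + 1)**2*(-3 + (5*(-1) + 1))**2 - 1*(-13951) = (-5 + 1)**2*(-3 + (-5 + 1))**2 + 13951 = (-4)**2*(-3 - 4)**2 + 13951 = 16*(-7)**2 + 13951 = 16*49 + 13951 = 784 + 13951 = 14735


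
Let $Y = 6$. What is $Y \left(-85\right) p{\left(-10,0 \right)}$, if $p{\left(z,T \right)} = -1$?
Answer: $510$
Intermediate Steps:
$Y \left(-85\right) p{\left(-10,0 \right)} = 6 \left(-85\right) \left(-1\right) = \left(-510\right) \left(-1\right) = 510$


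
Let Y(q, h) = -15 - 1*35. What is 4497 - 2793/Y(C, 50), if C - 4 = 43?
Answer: 227643/50 ≈ 4552.9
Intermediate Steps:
C = 47 (C = 4 + 43 = 47)
Y(q, h) = -50 (Y(q, h) = -15 - 35 = -50)
4497 - 2793/Y(C, 50) = 4497 - 2793/(-50) = 4497 - 2793*(-1/50) = 4497 + 2793/50 = 227643/50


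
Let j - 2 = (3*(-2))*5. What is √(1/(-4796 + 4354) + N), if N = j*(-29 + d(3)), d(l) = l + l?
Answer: √125813974/442 ≈ 25.377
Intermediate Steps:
d(l) = 2*l
j = -28 (j = 2 + (3*(-2))*5 = 2 - 6*5 = 2 - 30 = -28)
N = 644 (N = -28*(-29 + 2*3) = -28*(-29 + 6) = -28*(-23) = 644)
√(1/(-4796 + 4354) + N) = √(1/(-4796 + 4354) + 644) = √(1/(-442) + 644) = √(-1/442 + 644) = √(284647/442) = √125813974/442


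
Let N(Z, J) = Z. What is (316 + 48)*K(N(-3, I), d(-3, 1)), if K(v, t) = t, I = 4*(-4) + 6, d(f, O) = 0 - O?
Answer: -364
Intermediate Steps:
d(f, O) = -O
I = -10 (I = -16 + 6 = -10)
(316 + 48)*K(N(-3, I), d(-3, 1)) = (316 + 48)*(-1*1) = 364*(-1) = -364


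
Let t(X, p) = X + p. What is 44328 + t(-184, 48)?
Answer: 44192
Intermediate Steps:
44328 + t(-184, 48) = 44328 + (-184 + 48) = 44328 - 136 = 44192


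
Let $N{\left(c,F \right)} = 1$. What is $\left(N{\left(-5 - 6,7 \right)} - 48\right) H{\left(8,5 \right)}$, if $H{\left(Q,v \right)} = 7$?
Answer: $-329$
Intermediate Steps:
$\left(N{\left(-5 - 6,7 \right)} - 48\right) H{\left(8,5 \right)} = \left(1 - 48\right) 7 = \left(-47\right) 7 = -329$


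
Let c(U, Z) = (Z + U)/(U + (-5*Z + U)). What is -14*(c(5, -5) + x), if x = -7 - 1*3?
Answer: 140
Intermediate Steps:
x = -10 (x = -7 - 3 = -10)
c(U, Z) = (U + Z)/(-5*Z + 2*U) (c(U, Z) = (U + Z)/(U + (U - 5*Z)) = (U + Z)/(-5*Z + 2*U))
-14*(c(5, -5) + x) = -14*((5 - 5)/(-5*(-5) + 2*5) - 10) = -14*(0/(25 + 10) - 10) = -14*(0/35 - 10) = -14*((1/35)*0 - 10) = -14*(0 - 10) = -14*(-10) = 140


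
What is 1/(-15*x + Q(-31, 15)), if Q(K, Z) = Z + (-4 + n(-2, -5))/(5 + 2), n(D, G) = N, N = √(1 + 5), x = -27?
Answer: 10276/4310045 - 7*√6/8620090 ≈ 0.0023822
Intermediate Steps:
N = √6 ≈ 2.4495
n(D, G) = √6
Q(K, Z) = -4/7 + Z + √6/7 (Q(K, Z) = Z + (-4 + √6)/(5 + 2) = Z + (-4 + √6)/7 = Z + (-4 + √6)*(⅐) = Z + (-4/7 + √6/7) = -4/7 + Z + √6/7)
1/(-15*x + Q(-31, 15)) = 1/(-15*(-27) + (-4/7 + 15 + √6/7)) = 1/(405 + (101/7 + √6/7)) = 1/(2936/7 + √6/7)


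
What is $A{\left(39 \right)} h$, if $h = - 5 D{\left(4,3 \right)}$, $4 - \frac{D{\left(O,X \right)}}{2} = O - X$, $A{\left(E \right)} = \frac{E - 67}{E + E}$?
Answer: $\frac{140}{13} \approx 10.769$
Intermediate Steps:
$A{\left(E \right)} = \frac{-67 + E}{2 E}$
$D{\left(O,X \right)} = 8 - 2 O + 2 X$ ($D{\left(O,X \right)} = 8 - 2 \left(O - X\right) = 8 - \left(- 2 X + 2 O\right) = 8 - 2 O + 2 X$)
$h = -30$ ($h = - 5 \left(8 - 8 + 2 \cdot 3\right) = - 5 \left(8 - 8 + 6\right) = \left(-5\right) 6 = -30$)
$A{\left(39 \right)} h = \frac{-67 + 39}{2 \cdot 39} \left(-30\right) = \frac{1}{2} \cdot \frac{1}{39} \left(-28\right) \left(-30\right) = \left(- \frac{14}{39}\right) \left(-30\right) = \frac{140}{13}$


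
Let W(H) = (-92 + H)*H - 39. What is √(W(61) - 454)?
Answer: 4*I*√149 ≈ 48.826*I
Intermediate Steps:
W(H) = -39 + H*(-92 + H) (W(H) = H*(-92 + H) - 39 = -39 + H*(-92 + H))
√(W(61) - 454) = √((-39 + 61² - 92*61) - 454) = √((-39 + 3721 - 5612) - 454) = √(-1930 - 454) = √(-2384) = 4*I*√149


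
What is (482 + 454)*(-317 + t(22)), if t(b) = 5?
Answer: -292032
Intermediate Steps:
(482 + 454)*(-317 + t(22)) = (482 + 454)*(-317 + 5) = 936*(-312) = -292032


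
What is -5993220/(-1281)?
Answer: 1997740/427 ≈ 4678.5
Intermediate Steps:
-5993220/(-1281) = -5993220*(-1)/1281 = -1180*(-1693/427) = 1997740/427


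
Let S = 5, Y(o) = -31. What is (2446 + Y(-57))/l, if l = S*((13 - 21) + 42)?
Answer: 483/34 ≈ 14.206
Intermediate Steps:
l = 170 (l = 5*((13 - 21) + 42) = 5*(-8 + 42) = 5*34 = 170)
(2446 + Y(-57))/l = (2446 - 31)/170 = 2415*(1/170) = 483/34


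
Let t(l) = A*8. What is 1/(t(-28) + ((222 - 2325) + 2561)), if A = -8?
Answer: 1/394 ≈ 0.0025381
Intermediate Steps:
t(l) = -64 (t(l) = -8*8 = -64)
1/(t(-28) + ((222 - 2325) + 2561)) = 1/(-64 + ((222 - 2325) + 2561)) = 1/(-64 + (-2103 + 2561)) = 1/(-64 + 458) = 1/394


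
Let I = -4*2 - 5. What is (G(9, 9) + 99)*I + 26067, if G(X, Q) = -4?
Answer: 24832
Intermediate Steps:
I = -13 (I = -8 - 5 = -13)
(G(9, 9) + 99)*I + 26067 = (-4 + 99)*(-13) + 26067 = 95*(-13) + 26067 = -1235 + 26067 = 24832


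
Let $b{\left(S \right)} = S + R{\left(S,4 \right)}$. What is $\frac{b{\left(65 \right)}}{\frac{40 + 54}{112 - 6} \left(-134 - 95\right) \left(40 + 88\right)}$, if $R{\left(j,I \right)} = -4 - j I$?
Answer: $\frac{10547}{1377664} \approx 0.0076557$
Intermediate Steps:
$R{\left(j,I \right)} = -4 - I j$
$b{\left(S \right)} = -4 - 3 S$ ($b{\left(S \right)} = S - \left(4 + 4 S\right) = -4 - 3 S$)
$\frac{b{\left(65 \right)}}{\frac{40 + 54}{112 - 6} \left(-134 - 95\right) \left(40 + 88\right)} = \frac{-4 - 195}{\frac{40 + 54}{112 - 6} \left(-134 - 95\right) \left(40 + 88\right)} = \frac{-4 - 195}{\frac{94}{106} \left(\left(-229\right) 128\right)} = - \frac{199}{94 \cdot \frac{1}{106} \left(-29312\right)} = - \frac{199}{\frac{47}{53} \left(-29312\right)} = - \frac{199}{- \frac{1377664}{53}} = \left(-199\right) \left(- \frac{53}{1377664}\right) = \frac{10547}{1377664}$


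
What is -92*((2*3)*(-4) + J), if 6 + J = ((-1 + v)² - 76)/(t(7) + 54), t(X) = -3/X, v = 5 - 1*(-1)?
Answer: 355948/125 ≈ 2847.6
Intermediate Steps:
v = 6 (v = 5 + 1 = 6)
J = -869/125 (J = -6 + ((-1 + 6)² - 76)/(-3/7 + 54) = -6 + (5² - 76)/(-3*⅐ + 54) = -6 + (25 - 76)/(-3/7 + 54) = -6 - 51/375/7 = -6 - 51*7/375 = -6 - 119/125 = -869/125 ≈ -6.9520)
-92*((2*3)*(-4) + J) = -92*((2*3)*(-4) - 869/125) = -92*(6*(-4) - 869/125) = -92*(-24 - 869/125) = -92*(-3869/125) = 355948/125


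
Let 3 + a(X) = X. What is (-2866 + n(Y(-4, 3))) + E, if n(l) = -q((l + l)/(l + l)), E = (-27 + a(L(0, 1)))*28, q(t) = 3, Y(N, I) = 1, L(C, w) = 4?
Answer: -3597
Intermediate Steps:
a(X) = -3 + X
E = -728 (E = (-27 + (-3 + 4))*28 = (-27 + 1)*28 = -26*28 = -728)
n(l) = -3 (n(l) = -1*3 = -3)
(-2866 + n(Y(-4, 3))) + E = (-2866 - 3) - 728 = -2869 - 728 = -3597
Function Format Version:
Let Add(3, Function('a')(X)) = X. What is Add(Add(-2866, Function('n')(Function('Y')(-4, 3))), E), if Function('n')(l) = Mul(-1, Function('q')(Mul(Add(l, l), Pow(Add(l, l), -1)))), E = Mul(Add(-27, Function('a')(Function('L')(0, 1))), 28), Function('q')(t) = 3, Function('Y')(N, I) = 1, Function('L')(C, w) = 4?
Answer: -3597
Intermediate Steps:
Function('a')(X) = Add(-3, X)
E = -728 (E = Mul(Add(-27, Add(-3, 4)), 28) = Mul(Add(-27, 1), 28) = Mul(-26, 28) = -728)
Function('n')(l) = -3 (Function('n')(l) = Mul(-1, 3) = -3)
Add(Add(-2866, Function('n')(Function('Y')(-4, 3))), E) = Add(Add(-2866, -3), -728) = Add(-2869, -728) = -3597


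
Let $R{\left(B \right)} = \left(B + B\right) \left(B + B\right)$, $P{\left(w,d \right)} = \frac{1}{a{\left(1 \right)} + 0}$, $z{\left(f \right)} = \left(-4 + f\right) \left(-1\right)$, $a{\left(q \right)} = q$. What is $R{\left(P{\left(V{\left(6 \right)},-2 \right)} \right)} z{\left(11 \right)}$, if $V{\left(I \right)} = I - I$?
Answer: $-28$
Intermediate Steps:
$V{\left(I \right)} = 0$
$z{\left(f \right)} = 4 - f$
$P{\left(w,d \right)} = 1$ ($P{\left(w,d \right)} = \frac{1}{1 + 0} = 1^{-1} = 1$)
$R{\left(B \right)} = 4 B^{2}$ ($R{\left(B \right)} = 2 B 2 B = 4 B^{2}$)
$R{\left(P{\left(V{\left(6 \right)},-2 \right)} \right)} z{\left(11 \right)} = 4 \cdot 1^{2} \left(4 - 11\right) = 4 \cdot 1 \left(4 - 11\right) = 4 \left(-7\right) = -28$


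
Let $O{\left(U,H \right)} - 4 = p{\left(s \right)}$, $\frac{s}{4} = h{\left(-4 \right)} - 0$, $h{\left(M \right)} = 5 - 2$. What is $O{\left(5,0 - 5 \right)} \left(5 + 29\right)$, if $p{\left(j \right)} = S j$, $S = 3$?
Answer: $1360$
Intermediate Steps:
$h{\left(M \right)} = 3$ ($h{\left(M \right)} = 5 - 2 = 3$)
$s = 12$ ($s = 4 \left(3 - 0\right) = 4 \left(3 + 0\right) = 4 \cdot 3 = 12$)
$p{\left(j \right)} = 3 j$
$O{\left(U,H \right)} = 40$ ($O{\left(U,H \right)} = 4 + 3 \cdot 12 = 4 + 36 = 40$)
$O{\left(5,0 - 5 \right)} \left(5 + 29\right) = 40 \left(5 + 29\right) = 40 \cdot 34 = 1360$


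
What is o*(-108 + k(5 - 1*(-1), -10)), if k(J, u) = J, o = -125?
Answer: 12750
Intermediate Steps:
o*(-108 + k(5 - 1*(-1), -10)) = -125*(-108 + (5 - 1*(-1))) = -125*(-108 + (5 + 1)) = -125*(-108 + 6) = -125*(-102) = 12750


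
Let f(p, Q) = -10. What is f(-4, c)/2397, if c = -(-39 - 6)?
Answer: -10/2397 ≈ -0.0041719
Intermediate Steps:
c = 45 (c = -1*(-45) = 45)
f(-4, c)/2397 = -10/2397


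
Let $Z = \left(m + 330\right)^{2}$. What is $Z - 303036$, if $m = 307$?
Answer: $102733$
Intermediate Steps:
$Z = 405769$ ($Z = \left(307 + 330\right)^{2} = 637^{2} = 405769$)
$Z - 303036 = 405769 - 303036 = 102733$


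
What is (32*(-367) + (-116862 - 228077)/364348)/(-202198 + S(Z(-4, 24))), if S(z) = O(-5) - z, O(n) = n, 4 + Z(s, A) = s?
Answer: 4279247851/73669343860 ≈ 0.058087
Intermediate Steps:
Z(s, A) = -4 + s
S(z) = -5 - z
(32*(-367) + (-116862 - 228077)/364348)/(-202198 + S(Z(-4, 24))) = (32*(-367) + (-116862 - 228077)/364348)/(-202198 + (-5 - (-4 - 4))) = (-11744 - 344939*1/364348)/(-202198 + (-5 - 1*(-8))) = (-11744 - 344939/364348)/(-202198 + (-5 + 8)) = -4279247851/(364348*(-202198 + 3)) = -4279247851/364348/(-202195) = -4279247851/364348*(-1/202195) = 4279247851/73669343860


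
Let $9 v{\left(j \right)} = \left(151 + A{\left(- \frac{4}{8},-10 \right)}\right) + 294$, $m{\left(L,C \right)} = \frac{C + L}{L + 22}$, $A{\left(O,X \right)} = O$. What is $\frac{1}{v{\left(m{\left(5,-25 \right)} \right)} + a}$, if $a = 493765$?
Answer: $\frac{18}{8888659} \approx 2.0251 \cdot 10^{-6}$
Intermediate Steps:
$m{\left(L,C \right)} = \frac{C + L}{22 + L}$
$v{\left(j \right)} = \frac{889}{18}$ ($v{\left(j \right)} = \frac{\left(151 - \frac{4}{8}\right) + 294}{9} = \frac{\left(151 - \frac{1}{2}\right) + 294}{9} = \frac{\frac{301}{2} + 294}{9} = \frac{1}{9} \cdot \frac{889}{2} = \frac{889}{18}$)
$\frac{1}{v{\left(m{\left(5,-25 \right)} \right)} + a} = \frac{1}{\frac{889}{18} + 493765} = \frac{1}{\frac{8888659}{18}} = \frac{18}{8888659}$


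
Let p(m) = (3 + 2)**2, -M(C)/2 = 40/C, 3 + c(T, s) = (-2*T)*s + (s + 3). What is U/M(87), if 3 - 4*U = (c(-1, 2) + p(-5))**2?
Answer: 41673/160 ≈ 260.46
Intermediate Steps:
c(T, s) = s - 2*T*s (c(T, s) = -3 + ((-2*T)*s + (s + 3)) = -3 + (-2*T*s + (3 + s)) = -3 + (3 + s - 2*T*s) = s - 2*T*s)
M(C) = -80/C
p(m) = 25 (p(m) = 5**2 = 25)
U = -479/2 (U = 3/4 - (2*(1 - 2*(-1)) + 25)**2/4 = 3/4 - (2*(1 + 2) + 25)**2/4 = 3/4 - (2*3 + 25)**2/4 = 3/4 - (6 + 25)**2/4 = 3/4 - 1/4*31**2 = 3/4 - 1/4*961 = 3/4 - 961/4 = -479/2 ≈ -239.50)
U/M(87) = -479/(2*((-80/87))) = -479/(2*((-80*1/87))) = -479/(2*(-80/87)) = -479/2*(-87/80) = 41673/160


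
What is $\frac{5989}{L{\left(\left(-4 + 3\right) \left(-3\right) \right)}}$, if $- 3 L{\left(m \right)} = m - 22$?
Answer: $\frac{17967}{19} \approx 945.63$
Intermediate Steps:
$L{\left(m \right)} = \frac{22}{3} - \frac{m}{3}$ ($L{\left(m \right)} = - \frac{m - 22}{3} = - \frac{-22 + m}{3} = \frac{22}{3} - \frac{m}{3}$)
$\frac{5989}{L{\left(\left(-4 + 3\right) \left(-3\right) \right)}} = \frac{5989}{\frac{22}{3} - \frac{\left(-4 + 3\right) \left(-3\right)}{3}} = \frac{5989}{\frac{22}{3} - \frac{\left(-1\right) \left(-3\right)}{3}} = \frac{5989}{\frac{22}{3} - 1} = \frac{5989}{\frac{19}{3}} = 5989 \cdot \frac{3}{19} = \frac{17967}{19}$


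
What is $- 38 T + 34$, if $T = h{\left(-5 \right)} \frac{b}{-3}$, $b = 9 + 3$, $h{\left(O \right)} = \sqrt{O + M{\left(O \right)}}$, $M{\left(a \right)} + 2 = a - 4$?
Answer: $34 + 608 i \approx 34.0 + 608.0 i$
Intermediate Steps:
$M{\left(a \right)} = -6 + a$ ($M{\left(a \right)} = -2 + \left(a - 4\right) = -2 + \left(-4 + a\right) = -6 + a$)
$h{\left(O \right)} = \sqrt{-6 + 2 O}$ ($h{\left(O \right)} = \sqrt{O + \left(-6 + O\right)} = \sqrt{-6 + 2 O}$)
$b = 12$
$T = - 16 i$ ($T = \sqrt{-6 + 2 \left(-5\right)} \frac{12}{-3} = \sqrt{-6 - 10} \cdot 12 \left(- \frac{1}{3}\right) = \sqrt{-16} \left(-4\right) = 4 i \left(-4\right) = - 16 i \approx - 16.0 i$)
$- 38 T + 34 = - 38 \left(- 16 i\right) + 34 = 608 i + 34 = 34 + 608 i$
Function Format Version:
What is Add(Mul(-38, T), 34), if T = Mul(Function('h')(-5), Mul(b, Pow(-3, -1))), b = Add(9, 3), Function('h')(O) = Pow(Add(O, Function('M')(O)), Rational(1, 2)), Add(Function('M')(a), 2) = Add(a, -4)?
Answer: Add(34, Mul(608, I)) ≈ Add(34.000, Mul(608.00, I))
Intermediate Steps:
Function('M')(a) = Add(-6, a) (Function('M')(a) = Add(-2, Add(a, -4)) = Add(-2, Add(-4, a)) = Add(-6, a))
Function('h')(O) = Pow(Add(-6, Mul(2, O)), Rational(1, 2)) (Function('h')(O) = Pow(Add(O, Add(-6, O)), Rational(1, 2)) = Pow(Add(-6, Mul(2, O)), Rational(1, 2)))
b = 12
T = Mul(-16, I) (T = Mul(Pow(Add(-6, Mul(2, -5)), Rational(1, 2)), Mul(12, Pow(-3, -1))) = Mul(Pow(Add(-6, -10), Rational(1, 2)), Mul(12, Rational(-1, 3))) = Mul(Pow(-16, Rational(1, 2)), -4) = Mul(Mul(4, I), -4) = Mul(-16, I) ≈ Mul(-16.000, I))
Add(Mul(-38, T), 34) = Add(Mul(-38, Mul(-16, I)), 34) = Add(Mul(608, I), 34) = Add(34, Mul(608, I))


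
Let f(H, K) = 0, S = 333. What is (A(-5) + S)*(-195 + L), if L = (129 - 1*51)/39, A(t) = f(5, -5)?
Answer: -64269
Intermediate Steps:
A(t) = 0
L = 2 (L = (129 - 51)*(1/39) = 78*(1/39) = 2)
(A(-5) + S)*(-195 + L) = (0 + 333)*(-195 + 2) = 333*(-193) = -64269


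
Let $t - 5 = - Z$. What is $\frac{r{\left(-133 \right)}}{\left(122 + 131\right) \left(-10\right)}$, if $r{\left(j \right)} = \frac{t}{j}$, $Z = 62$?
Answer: $- \frac{3}{17710} \approx -0.0001694$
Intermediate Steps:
$t = -57$ ($t = 5 - 62 = -57$)
$r{\left(j \right)} = - \frac{57}{j}$
$\frac{r{\left(-133 \right)}}{\left(122 + 131\right) \left(-10\right)} = \frac{\left(-57\right) \frac{1}{-133}}{\left(122 + 131\right) \left(-10\right)} = \frac{\left(-57\right) \left(- \frac{1}{133}\right)}{253 \left(-10\right)} = \frac{3}{7 \left(-2530\right)} = \frac{3}{7} \left(- \frac{1}{2530}\right) = - \frac{3}{17710}$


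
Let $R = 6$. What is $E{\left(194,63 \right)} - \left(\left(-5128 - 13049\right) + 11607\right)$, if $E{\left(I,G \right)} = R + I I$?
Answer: $44212$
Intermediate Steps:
$E{\left(I,G \right)} = 6 + I^{2}$ ($E{\left(I,G \right)} = 6 + I I = 6 + I^{2}$)
$E{\left(194,63 \right)} - \left(\left(-5128 - 13049\right) + 11607\right) = \left(6 + 194^{2}\right) - \left(\left(-5128 - 13049\right) + 11607\right) = \left(6 + 37636\right) - \left(-18177 + 11607\right) = 37642 - -6570 = 37642 + 6570 = 44212$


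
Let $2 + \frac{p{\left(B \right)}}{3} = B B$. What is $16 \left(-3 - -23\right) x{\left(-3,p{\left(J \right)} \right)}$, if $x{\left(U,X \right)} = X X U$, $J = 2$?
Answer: $-34560$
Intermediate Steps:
$p{\left(B \right)} = -6 + 3 B^{2}$ ($p{\left(B \right)} = -6 + 3 B B = -6 + 3 B^{2}$)
$x{\left(U,X \right)} = U X^{2}$ ($x{\left(U,X \right)} = X^{2} U = U X^{2}$)
$16 \left(-3 - -23\right) x{\left(-3,p{\left(J \right)} \right)} = 16 \left(-3 - -23\right) \left(- 3 \left(-6 + 3 \cdot 2^{2}\right)^{2}\right) = 16 \left(-3 + 23\right) \left(- 3 \left(-6 + 3 \cdot 4\right)^{2}\right) = 16 \cdot 20 \left(- 3 \left(-6 + 12\right)^{2}\right) = 320 \left(- 3 \cdot 6^{2}\right) = 320 \left(\left(-3\right) 36\right) = 320 \left(-108\right) = -34560$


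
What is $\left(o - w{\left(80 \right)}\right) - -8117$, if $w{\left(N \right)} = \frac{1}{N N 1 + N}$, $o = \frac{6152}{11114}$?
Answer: $\frac{292307902043}{36009360} \approx 8117.6$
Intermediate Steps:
$o = \frac{3076}{5557}$ ($o = 6152 \cdot \frac{1}{11114} = \frac{3076}{5557} \approx 0.55354$)
$w{\left(N \right)} = \frac{1}{N + N^{2}}$ ($w{\left(N \right)} = \frac{1}{N^{2} \cdot 1 + N} = \frac{1}{N^{2} + N} = \frac{1}{N + N^{2}}$)
$\left(o - w{\left(80 \right)}\right) - -8117 = \left(\frac{3076}{5557} - \frac{1}{80 \left(1 + 80\right)}\right) - -8117 = \left(\frac{3076}{5557} - \frac{1}{80 \cdot 81}\right) + 8117 = \left(\frac{3076}{5557} - \frac{1}{80} \cdot \frac{1}{81}\right) + 8117 = \left(\frac{3076}{5557} - \frac{1}{6480}\right) + 8117 = \frac{19926923}{36009360} + 8117 = \frac{292307902043}{36009360}$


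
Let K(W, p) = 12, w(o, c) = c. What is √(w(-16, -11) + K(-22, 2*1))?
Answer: 1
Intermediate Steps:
√(w(-16, -11) + K(-22, 2*1)) = √(-11 + 12) = √1 = 1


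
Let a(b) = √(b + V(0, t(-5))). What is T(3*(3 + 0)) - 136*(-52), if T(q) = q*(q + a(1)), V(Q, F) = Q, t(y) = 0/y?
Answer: 7162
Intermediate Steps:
t(y) = 0
a(b) = √b (a(b) = √(b + 0) = √b)
T(q) = q*(1 + q) (T(q) = q*(q + √1) = q*(q + 1) = q*(1 + q))
T(3*(3 + 0)) - 136*(-52) = (3*(3 + 0))*(1 + 3*(3 + 0)) - 136*(-52) = (3*3)*(1 + 3*3) + 7072 = 9*(1 + 9) + 7072 = 9*10 + 7072 = 90 + 7072 = 7162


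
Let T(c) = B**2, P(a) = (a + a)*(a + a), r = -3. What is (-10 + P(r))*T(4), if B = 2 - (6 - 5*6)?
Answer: 17576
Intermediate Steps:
B = 26 (B = 2 - (6 - 30) = 2 - 1*(-24) = 2 + 24 = 26)
P(a) = 4*a**2 (P(a) = (2*a)*(2*a) = 4*a**2)
T(c) = 676 (T(c) = 26**2 = 676)
(-10 + P(r))*T(4) = (-10 + 4*(-3)**2)*676 = (-10 + 4*9)*676 = (-10 + 36)*676 = 26*676 = 17576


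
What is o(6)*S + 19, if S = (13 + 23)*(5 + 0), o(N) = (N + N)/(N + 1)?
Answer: 2293/7 ≈ 327.57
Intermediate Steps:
o(N) = 2*N/(1 + N) (o(N) = (2*N)/(1 + N) = 2*N/(1 + N))
S = 180 (S = 36*5 = 180)
o(6)*S + 19 = (2*6/(1 + 6))*180 + 19 = (2*6/7)*180 + 19 = (2*6*(⅐))*180 + 19 = (12/7)*180 + 19 = 2160/7 + 19 = 2293/7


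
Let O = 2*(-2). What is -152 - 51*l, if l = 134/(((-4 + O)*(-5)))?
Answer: -6457/20 ≈ -322.85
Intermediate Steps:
O = -4
l = 67/20 (l = 134/(((-4 - 4)*(-5))) = 134/((-8*(-5))) = 134/40 = 134*(1/40) = 67/20 ≈ 3.3500)
-152 - 51*l = -152 - 51*67/20 = -152 - 3417/20 = -6457/20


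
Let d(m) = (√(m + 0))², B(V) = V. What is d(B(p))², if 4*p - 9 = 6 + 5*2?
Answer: 625/16 ≈ 39.063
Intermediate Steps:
p = 25/4 (p = 9/4 + (6 + 5*2)/4 = 9/4 + (6 + 10)/4 = 9/4 + (¼)*16 = 9/4 + 4 = 25/4 ≈ 6.2500)
d(m) = m (d(m) = (√m)² = m)
d(B(p))² = (25/4)² = 625/16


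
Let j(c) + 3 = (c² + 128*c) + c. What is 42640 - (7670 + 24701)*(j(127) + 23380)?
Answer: -1809140179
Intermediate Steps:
j(c) = -3 + c² + 129*c (j(c) = -3 + ((c² + 128*c) + c) = -3 + (c² + 129*c) = -3 + c² + 129*c)
42640 - (7670 + 24701)*(j(127) + 23380) = 42640 - (7670 + 24701)*((-3 + 127² + 129*127) + 23380) = 42640 - 32371*((-3 + 16129 + 16383) + 23380) = 42640 - 32371*(32509 + 23380) = 42640 - 32371*55889 = 42640 - 1*1809182819 = 42640 - 1809182819 = -1809140179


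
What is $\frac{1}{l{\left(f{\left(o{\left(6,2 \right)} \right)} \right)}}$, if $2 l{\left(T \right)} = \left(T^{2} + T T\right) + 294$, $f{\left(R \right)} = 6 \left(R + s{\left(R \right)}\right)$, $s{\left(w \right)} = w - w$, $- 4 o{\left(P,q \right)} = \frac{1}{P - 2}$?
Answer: $\frac{64}{9417} \approx 0.0067962$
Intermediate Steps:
$o{\left(P,q \right)} = - \frac{1}{4 \left(-2 + P\right)}$ ($o{\left(P,q \right)} = - \frac{1}{4 \left(P - 2\right)} = - \frac{1}{4 \left(-2 + P\right)}$)
$s{\left(w \right)} = 0$
$f{\left(R \right)} = 6 R$ ($f{\left(R \right)} = 6 \left(R + 0\right) = 6 R$)
$l{\left(T \right)} = 147 + T^{2}$ ($l{\left(T \right)} = \frac{\left(T^{2} + T T\right) + 294}{2} = \frac{\left(T^{2} + T^{2}\right) + 294}{2} = \frac{2 T^{2} + 294}{2} = \frac{294 + 2 T^{2}}{2} = 147 + T^{2}$)
$\frac{1}{l{\left(f{\left(o{\left(6,2 \right)} \right)} \right)}} = \frac{1}{147 + \left(6 \left(- \frac{1}{-8 + 4 \cdot 6}\right)\right)^{2}} = \frac{1}{147 + \left(6 \left(- \frac{1}{-8 + 24}\right)\right)^{2}} = \frac{1}{147 + \left(6 \left(- \frac{1}{16}\right)\right)^{2}} = \frac{1}{147 + \left(- \frac{3}{8}\right)^{2}} = \frac{1}{147 + \frac{9}{64}} = \frac{1}{\frac{9417}{64}} = \frac{64}{9417}$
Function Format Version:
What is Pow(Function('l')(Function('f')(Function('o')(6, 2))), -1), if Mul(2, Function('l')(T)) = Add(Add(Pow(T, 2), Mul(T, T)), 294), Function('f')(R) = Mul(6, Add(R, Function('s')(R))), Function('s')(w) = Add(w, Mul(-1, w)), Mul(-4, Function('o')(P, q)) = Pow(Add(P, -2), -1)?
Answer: Rational(64, 9417) ≈ 0.0067962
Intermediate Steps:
Function('o')(P, q) = Mul(Rational(-1, 4), Pow(Add(-2, P), -1)) (Function('o')(P, q) = Mul(Rational(-1, 4), Pow(Add(P, -2), -1)) = Mul(Rational(-1, 4), Pow(Add(-2, P), -1)))
Function('s')(w) = 0
Function('f')(R) = Mul(6, R) (Function('f')(R) = Mul(6, Add(R, 0)) = Mul(6, R))
Function('l')(T) = Add(147, Pow(T, 2)) (Function('l')(T) = Mul(Rational(1, 2), Add(Add(Pow(T, 2), Mul(T, T)), 294)) = Mul(Rational(1, 2), Add(Add(Pow(T, 2), Pow(T, 2)), 294)) = Mul(Rational(1, 2), Add(Mul(2, Pow(T, 2)), 294)) = Mul(Rational(1, 2), Add(294, Mul(2, Pow(T, 2)))) = Add(147, Pow(T, 2)))
Pow(Function('l')(Function('f')(Function('o')(6, 2))), -1) = Pow(Add(147, Pow(Mul(6, Mul(-1, Pow(Add(-8, Mul(4, 6)), -1))), 2)), -1) = Pow(Add(147, Pow(Mul(6, Mul(-1, Pow(Add(-8, 24), -1))), 2)), -1) = Pow(Add(147, Pow(Mul(6, Mul(-1, Pow(16, -1))), 2)), -1) = Pow(Add(147, Pow(Mul(6, Mul(-1, Rational(1, 16))), 2)), -1) = Pow(Add(147, Pow(Mul(6, Rational(-1, 16)), 2)), -1) = Pow(Add(147, Pow(Rational(-3, 8), 2)), -1) = Pow(Add(147, Rational(9, 64)), -1) = Pow(Rational(9417, 64), -1) = Rational(64, 9417)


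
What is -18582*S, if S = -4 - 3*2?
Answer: 185820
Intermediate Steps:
S = -10 (S = -4 - 6 = -10)
-18582*S = -18582*(-10) = 185820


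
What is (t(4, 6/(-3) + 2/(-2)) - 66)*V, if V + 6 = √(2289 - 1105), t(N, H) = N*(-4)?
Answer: 492 - 328*√74 ≈ -2329.6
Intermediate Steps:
t(N, H) = -4*N
V = -6 + 4*√74 (V = -6 + √(2289 - 1105) = -6 + √1184 = -6 + 4*√74 ≈ 28.409)
(t(4, 6/(-3) + 2/(-2)) - 66)*V = (-4*4 - 66)*(-6 + 4*√74) = (-16 - 66)*(-6 + 4*√74) = -82*(-6 + 4*√74) = 492 - 328*√74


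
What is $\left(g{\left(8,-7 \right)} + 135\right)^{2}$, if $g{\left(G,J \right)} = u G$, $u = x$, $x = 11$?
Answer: $49729$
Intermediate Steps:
$u = 11$
$g{\left(G,J \right)} = 11 G$
$\left(g{\left(8,-7 \right)} + 135\right)^{2} = \left(11 \cdot 8 + 135\right)^{2} = \left(88 + 135\right)^{2} = 223^{2} = 49729$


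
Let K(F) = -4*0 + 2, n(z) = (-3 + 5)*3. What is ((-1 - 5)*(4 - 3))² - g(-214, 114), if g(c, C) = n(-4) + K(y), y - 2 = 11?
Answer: 28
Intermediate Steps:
y = 13 (y = 2 + 11 = 13)
n(z) = 6 (n(z) = 2*3 = 6)
K(F) = 2 (K(F) = 0 + 2 = 2)
g(c, C) = 8 (g(c, C) = 6 + 2 = 8)
((-1 - 5)*(4 - 3))² - g(-214, 114) = ((-1 - 5)*(4 - 3))² - 1*8 = (-6*1)² - 8 = (-6)² - 8 = 36 - 8 = 28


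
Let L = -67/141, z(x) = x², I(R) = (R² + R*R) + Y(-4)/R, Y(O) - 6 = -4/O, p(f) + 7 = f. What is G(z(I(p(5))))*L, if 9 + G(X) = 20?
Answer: -737/141 ≈ -5.2270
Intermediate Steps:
p(f) = -7 + f
Y(O) = 6 - 4/O
I(R) = 2*R² + 7/R (I(R) = (R² + R*R) + (6 - 4/(-4))/R = (R² + R²) + (6 - 4*(-¼))/R = 2*R² + (6 + 1)/R = 2*R² + 7/R)
G(X) = 11 (G(X) = -9 + 20 = 11)
L = -67/141 (L = -67*1/141 = -67/141 ≈ -0.47518)
G(z(I(p(5))))*L = 11*(-67/141) = -737/141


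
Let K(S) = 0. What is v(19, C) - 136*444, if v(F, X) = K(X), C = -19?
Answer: -60384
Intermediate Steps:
v(F, X) = 0
v(19, C) - 136*444 = 0 - 136*444 = 0 - 60384 = -60384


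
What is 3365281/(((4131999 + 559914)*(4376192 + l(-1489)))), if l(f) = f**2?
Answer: 3365281/30935250977769 ≈ 1.0878e-7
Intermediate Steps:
3365281/(((4131999 + 559914)*(4376192 + l(-1489)))) = 3365281/(((4131999 + 559914)*(4376192 + (-1489)**2))) = 3365281/((4691913*(4376192 + 2217121))) = 3365281/((4691913*6593313)) = 3365281/30935250977769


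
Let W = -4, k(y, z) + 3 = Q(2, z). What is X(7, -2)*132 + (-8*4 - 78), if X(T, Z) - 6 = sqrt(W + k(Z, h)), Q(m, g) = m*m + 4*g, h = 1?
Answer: 814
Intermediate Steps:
Q(m, g) = m**2 + 4*g
k(y, z) = 1 + 4*z (k(y, z) = -3 + (2**2 + 4*z) = -3 + (4 + 4*z) = 1 + 4*z)
X(T, Z) = 7 (X(T, Z) = 6 + sqrt(-4 + (1 + 4*1)) = 6 + sqrt(-4 + (1 + 4)) = 6 + sqrt(-4 + 5) = 6 + sqrt(1) = 6 + 1 = 7)
X(7, -2)*132 + (-8*4 - 78) = 7*132 + (-8*4 - 78) = 924 + (-32 - 78) = 924 - 110 = 814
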